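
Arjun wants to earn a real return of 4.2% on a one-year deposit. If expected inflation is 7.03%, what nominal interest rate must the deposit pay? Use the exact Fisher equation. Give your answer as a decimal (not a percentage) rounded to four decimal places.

(1 + i) = (1 + r)(1 + π) = 1.04200 × 1.07030 = 1.1152526
i = 1.1152526 − 1, so the required nominal rate is 0.1153.

0.1153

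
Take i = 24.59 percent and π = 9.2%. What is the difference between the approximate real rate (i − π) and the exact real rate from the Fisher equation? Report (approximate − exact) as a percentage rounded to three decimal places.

Approximate: r ≈ 24.590% − 9.200% = 15.3900%
Exact: (1 + 0.2459)/(1 + 0.0920) − 1 = 14.0934%
Error = 15.3900% − 14.0934% = 1.2966% → 1.297%.

1.297%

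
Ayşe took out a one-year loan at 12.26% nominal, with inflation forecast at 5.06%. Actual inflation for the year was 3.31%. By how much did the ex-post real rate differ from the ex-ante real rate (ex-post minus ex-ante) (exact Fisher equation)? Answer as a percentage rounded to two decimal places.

1.81%

Ex-ante: (1 + 0.1226)/(1 + 0.0506) − 1 = 6.8532%
Ex-post: (1 + 0.1226)/(1 + 0.0331) − 1 = 8.6632%
Difference (ex-post − ex-ante) = 1.8100% → 1.81%.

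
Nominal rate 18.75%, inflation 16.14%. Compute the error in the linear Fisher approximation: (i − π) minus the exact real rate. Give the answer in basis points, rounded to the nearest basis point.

36 basis points

Approximate: r ≈ 18.750% − 16.140% = 2.6100%
Exact: (1 + 0.1875)/(1 + 0.1614) − 1 = 2.2473%
Error = 2.6100% − 2.2473% = 0.3627% → 36 basis points.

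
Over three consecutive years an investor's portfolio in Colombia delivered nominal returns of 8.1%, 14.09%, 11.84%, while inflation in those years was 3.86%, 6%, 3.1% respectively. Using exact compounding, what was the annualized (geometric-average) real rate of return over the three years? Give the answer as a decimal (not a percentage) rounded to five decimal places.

Nominal growth factor = 1.0810 × 1.1409 × 1.1184 = 1.379337147
Price-level growth factor = 1.0386 × 1.0600 × 1.0310 = 1.135044396
Real growth factor = 1.379337147 / 1.135044396 = 1.215227486
Annualized real rate = 1.215227486^(1/3) − 1 = 6.71346% → 0.06713.

0.06713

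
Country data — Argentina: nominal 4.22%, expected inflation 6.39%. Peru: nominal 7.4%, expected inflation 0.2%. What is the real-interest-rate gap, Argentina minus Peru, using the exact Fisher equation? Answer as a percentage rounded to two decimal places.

-9.23%

Argentina: (1 + 0.0422)/(1 + 0.0639) − 1 = -2.0397%
Peru: (1 + 0.0740)/(1 + 0.0020) − 1 = 7.1856%
Differential = -2.0397% − 7.1856% = -9.2253% → -9.23%.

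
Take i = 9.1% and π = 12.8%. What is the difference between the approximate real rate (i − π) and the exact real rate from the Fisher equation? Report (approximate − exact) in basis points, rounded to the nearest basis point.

Approximate: r ≈ 9.100% − 12.800% = -3.7000%
Exact: (1 + 0.0910)/(1 + 0.1280) − 1 = -3.2801%
Error = -3.7000% − (-3.2801%) = -0.4199% → -42 basis points.

-42 basis points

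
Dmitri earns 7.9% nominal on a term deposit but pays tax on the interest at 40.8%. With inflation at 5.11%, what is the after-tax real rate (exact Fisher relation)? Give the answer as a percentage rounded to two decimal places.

-0.41%

After-tax nominal return = 7.9% × (1 − 0.408) = 4.6768%.
1 + r = 1.046768 / 1.05110 = 0.995879
After-tax real rate = 0.995879 − 1 → -0.41%.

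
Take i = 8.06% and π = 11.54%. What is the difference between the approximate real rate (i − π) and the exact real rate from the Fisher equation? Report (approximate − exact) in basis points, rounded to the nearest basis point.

Approximate: r ≈ 8.060% − 11.540% = -3.4800%
Exact: (1 + 0.0806)/(1 + 0.1154) − 1 = -3.1200%
Error = -3.4800% − (-3.1200%) = -0.3600% → -36 basis points.

-36 basis points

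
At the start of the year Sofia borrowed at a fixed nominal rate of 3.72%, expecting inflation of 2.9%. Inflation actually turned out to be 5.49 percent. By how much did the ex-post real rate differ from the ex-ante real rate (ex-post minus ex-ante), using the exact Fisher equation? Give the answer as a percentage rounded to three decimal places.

-2.475%

Ex-ante: (1 + 0.0372)/(1 + 0.0290) − 1 = 0.7969%
Ex-post: (1 + 0.0372)/(1 + 0.0549) − 1 = -1.6779%
Difference (ex-post − ex-ante) = -2.4748% → -2.475%.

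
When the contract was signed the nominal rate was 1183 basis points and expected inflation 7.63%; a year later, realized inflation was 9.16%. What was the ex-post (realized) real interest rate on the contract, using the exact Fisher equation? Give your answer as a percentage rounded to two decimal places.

Ex-post: (1 + 0.1183)/(1 + 0.0916) − 1 = 2.4460%
So the realized real rate is 2.45%.

2.45%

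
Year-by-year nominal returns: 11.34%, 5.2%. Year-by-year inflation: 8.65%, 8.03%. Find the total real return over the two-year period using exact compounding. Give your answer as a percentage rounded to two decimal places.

-0.21%

Compound the nominal returns: 1.1134 × 1.0520 = 1.171297.
Compound inflation: 1.0865 × 1.0803 = 1.173746.
Deflate: 1.171297 / 1.173746 = 0.997913.
Total real return = 0.997913 − 1 → -0.21%.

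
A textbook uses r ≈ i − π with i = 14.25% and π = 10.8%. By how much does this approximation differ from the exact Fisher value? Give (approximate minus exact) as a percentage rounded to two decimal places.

0.34%

Approximate: r ≈ 14.250% − 10.800% = 3.4500%
Exact: (1 + 0.1425)/(1 + 0.1080) − 1 = 3.1137%
Error = 3.4500% − 3.1137% = 0.3363% → 0.34%.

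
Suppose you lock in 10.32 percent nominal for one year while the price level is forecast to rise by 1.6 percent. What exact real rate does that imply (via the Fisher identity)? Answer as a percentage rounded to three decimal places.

By the Fisher identity, 1 + r = (1 + i)/(1 + π).
1 + r = 1.10320 / 1.01600 = 1.085827
r = 1.085827 − 1 = 8.5827%, i.e. 8.583%.

8.583%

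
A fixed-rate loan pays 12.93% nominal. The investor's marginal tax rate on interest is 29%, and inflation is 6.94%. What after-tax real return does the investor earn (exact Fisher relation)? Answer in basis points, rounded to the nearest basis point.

After-tax nominal return = 12.93% × (1 − 0.29) = 9.1803%.
1 + r = 1.091803 / 1.06940 = 1.020949
After-tax real rate = 1.020949 − 1 → 209 basis points.

209 basis points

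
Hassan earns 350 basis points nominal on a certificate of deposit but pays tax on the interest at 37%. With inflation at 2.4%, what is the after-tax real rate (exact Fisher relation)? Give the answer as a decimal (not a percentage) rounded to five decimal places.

-0.00190

After-tax nominal return = 3.5% × (1 − 0.37) = 2.2050%.
1 + r = 1.02205 / 1.02400 = 0.998096
After-tax real rate = 0.998096 − 1 → -0.00190.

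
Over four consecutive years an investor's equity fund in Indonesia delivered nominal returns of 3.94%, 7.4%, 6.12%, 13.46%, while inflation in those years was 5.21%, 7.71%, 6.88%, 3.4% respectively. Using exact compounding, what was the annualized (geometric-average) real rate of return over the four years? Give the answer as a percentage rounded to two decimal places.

Nominal growth factor = 1.0394 × 1.0740 × 1.0612 × 1.1346 = 1.34408587
Price-level growth factor = 1.0521 × 1.0771 × 1.0688 × 1.0340 = 1.25236243
Real growth factor = 1.34408587 / 1.25236243 = 1.07324033
Annualized real rate = 1.07324033^(1/4) − 1 = 1.7828% → 1.78%.

1.78%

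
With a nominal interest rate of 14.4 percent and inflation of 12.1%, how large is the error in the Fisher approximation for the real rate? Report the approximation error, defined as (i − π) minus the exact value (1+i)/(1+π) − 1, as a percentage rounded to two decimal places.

0.25%

Approximate: r ≈ 14.400% − 12.100% = 2.3000%
Exact: (1 + 0.1440)/(1 + 0.1210) − 1 = 2.0517%
Error = 2.3000% − 2.0517% = 0.2483% → 0.25%.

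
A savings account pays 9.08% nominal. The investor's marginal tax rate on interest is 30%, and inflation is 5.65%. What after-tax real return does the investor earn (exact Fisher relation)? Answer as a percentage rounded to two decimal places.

0.67%

After-tax nominal return = 9.08% × (1 − 0.3) = 6.3560%.
1 + r = 1.06356 / 1.05650 = 1.006682
After-tax real rate = 1.006682 − 1 → 0.67%.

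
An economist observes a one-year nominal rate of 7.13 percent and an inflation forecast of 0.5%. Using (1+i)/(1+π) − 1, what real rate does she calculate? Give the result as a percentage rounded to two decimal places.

6.60%

By the Fisher relation, 1 + r = (1 + i)/(1 + π).
1 + r = 1.07130 / 1.00500 = 1.065970
r = 1.065970 − 1 = 6.5970%, i.e. 6.60%.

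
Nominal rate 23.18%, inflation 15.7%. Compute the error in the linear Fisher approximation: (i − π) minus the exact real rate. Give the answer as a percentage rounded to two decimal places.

1.02%

Approximate: r ≈ 23.180% − 15.700% = 7.4800%
Exact: (1 + 0.2318)/(1 + 0.1570) − 1 = 6.464996%
Error = 7.4800% − 6.464996% = 1.015004% → 1.02%.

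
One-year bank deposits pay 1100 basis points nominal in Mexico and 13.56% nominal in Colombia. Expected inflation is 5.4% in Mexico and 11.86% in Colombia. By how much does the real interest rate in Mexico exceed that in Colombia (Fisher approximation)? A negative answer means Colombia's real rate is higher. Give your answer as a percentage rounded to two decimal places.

Mexico: 11% − 5.4% = 5.600%
Colombia: 13.56% − 11.86% = 1.700%
Differential = 3.900% → 3.90%.

3.90%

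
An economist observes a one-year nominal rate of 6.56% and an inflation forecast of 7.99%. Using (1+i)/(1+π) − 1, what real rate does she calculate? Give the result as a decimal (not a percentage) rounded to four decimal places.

1 + r = 1.06560 / 1.07990 = 0.986758
r = 0.986758 − 1 = -1.3242%, i.e. -0.0132.

-0.0132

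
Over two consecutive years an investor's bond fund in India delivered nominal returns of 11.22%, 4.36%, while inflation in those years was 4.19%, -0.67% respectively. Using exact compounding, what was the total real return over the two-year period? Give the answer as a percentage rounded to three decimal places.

Compound the nominal returns: 1.1122 × 1.0436 = 1.160692.
Compound inflation: 1.0419 × 0.9933 = 1.034919.
Deflate: 1.160692 / 1.034919 = 1.121529.
Total real return = 1.121529 − 1 → 12.153%.

12.153%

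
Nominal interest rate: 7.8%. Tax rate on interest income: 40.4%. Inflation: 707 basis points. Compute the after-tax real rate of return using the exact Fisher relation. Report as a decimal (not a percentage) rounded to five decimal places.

After-tax nominal return = 7.8% × (1 − 0.404) = 4.6488%.
1 + r = 1.046488 / 1.07070 = 0.977387
After-tax real rate = 0.977387 − 1 → -0.02261.

-0.02261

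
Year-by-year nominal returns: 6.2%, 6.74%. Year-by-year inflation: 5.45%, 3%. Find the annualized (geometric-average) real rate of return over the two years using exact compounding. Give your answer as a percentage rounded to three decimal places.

Nominal growth factor = 1.0620 × 1.0674 = 1.13357880
Price-level growth factor = 1.0545 × 1.0300 = 1.08613500
Real growth factor = 1.13357880 / 1.08613500 = 1.04368131
Annualized real rate = 1.04368131^(1/2) − 1 = 2.1607% → 2.161%.

2.161%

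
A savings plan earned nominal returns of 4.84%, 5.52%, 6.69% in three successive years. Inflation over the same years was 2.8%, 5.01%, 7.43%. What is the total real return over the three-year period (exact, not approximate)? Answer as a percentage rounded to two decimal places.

1.77%

Compound the nominal returns: 1.0484 × 1.0552 × 1.0669 = 1.180281.
Compound inflation: 1.0280 × 1.0501 × 1.0743 = 1.159710.
Deflate: 1.180281 / 1.159710 = 1.017738.
Total real return = 1.017738 − 1 → 1.77%.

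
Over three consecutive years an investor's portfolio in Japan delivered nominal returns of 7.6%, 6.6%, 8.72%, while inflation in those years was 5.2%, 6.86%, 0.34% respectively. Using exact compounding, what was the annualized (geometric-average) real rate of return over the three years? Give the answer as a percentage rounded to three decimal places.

3.401%

Compound the nominal returns: 1.0760 × 1.0660 × 1.0872 = 1.24703580.
Compound inflation: 1.0520 × 1.0686 × 1.0034 = 1.12798937.
Deflate: 1.24703580 / 1.12798937 = 1.10553861.
Annualized real rate = 1.10553861^(1/3) − 1 = 3.4010% → 3.401%.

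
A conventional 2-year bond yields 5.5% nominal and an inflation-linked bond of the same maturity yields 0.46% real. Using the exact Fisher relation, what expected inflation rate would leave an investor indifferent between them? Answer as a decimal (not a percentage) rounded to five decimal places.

0.05017

(1 + π) = (1 + i)/(1 + r) = 1.05500 / 1.00460 = 1.050169
Break-even inflation = 1.050169 − 1 → 0.05017.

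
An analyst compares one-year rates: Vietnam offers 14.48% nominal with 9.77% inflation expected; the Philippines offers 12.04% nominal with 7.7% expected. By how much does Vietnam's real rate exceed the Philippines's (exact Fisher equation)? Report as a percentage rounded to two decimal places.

0.26%

Vietnam: (1 + 0.1448)/(1 + 0.0977) − 1 = 4.2908%
The Philippines: (1 + 0.1204)/(1 + 0.0770) − 1 = 4.0297%
Differential = 4.2908% − 4.0297% = 0.2611% → 0.26%.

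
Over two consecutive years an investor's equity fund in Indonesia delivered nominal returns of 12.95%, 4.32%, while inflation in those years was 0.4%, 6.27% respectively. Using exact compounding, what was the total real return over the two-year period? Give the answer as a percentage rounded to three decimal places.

10.436%

Compound the nominal returns: 1.1295 × 1.0432 = 1.178294.
Compound inflation: 1.0040 × 1.0627 = 1.066951.
Deflate: 1.178294 / 1.066951 = 1.104357.
Total real return = 1.104357 − 1 → 10.436%.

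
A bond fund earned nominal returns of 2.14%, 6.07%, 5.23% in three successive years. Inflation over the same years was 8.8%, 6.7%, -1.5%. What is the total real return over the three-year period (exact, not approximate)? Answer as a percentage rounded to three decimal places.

Nominal growth factor = 1.0214 × 1.0607 × 1.0523 = 1.140061
Price-level growth factor = 1.0880 × 1.0670 × 0.9850 = 1.143483
Real growth factor = 1.140061 / 1.143483 = 0.997008
Total real return = 0.997008 − 1 → -0.299%.

-0.299%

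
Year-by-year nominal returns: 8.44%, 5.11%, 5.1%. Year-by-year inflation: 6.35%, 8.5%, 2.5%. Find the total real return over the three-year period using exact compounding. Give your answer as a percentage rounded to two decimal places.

1.29%

Compound the nominal returns: 1.0844 × 1.0511 × 1.0510 = 1.1979433.
Compound inflation: 1.0635 × 1.0850 × 1.0250 = 1.1827449.
Deflate: 1.1979433 / 1.1827449 = 1.0128501.
Total real return = 1.0128501 − 1 → 1.29%.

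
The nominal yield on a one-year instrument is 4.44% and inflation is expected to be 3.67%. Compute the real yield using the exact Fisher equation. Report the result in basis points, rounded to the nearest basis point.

74 basis points

By the Fisher relation, 1 + r = (1 + i)/(1 + π).
1 + r = 1.04440 / 1.03670 = 1.007427
r = 1.007427 − 1 = 0.7427%, i.e. 74 basis points.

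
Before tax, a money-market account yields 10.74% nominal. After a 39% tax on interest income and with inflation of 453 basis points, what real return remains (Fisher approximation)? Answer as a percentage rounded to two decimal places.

After-tax nominal return = 10.74% × (1 − 0.39) = 6.5514%.
r ≈ 6.5514% − 4.53% → 2.02%.

2.02%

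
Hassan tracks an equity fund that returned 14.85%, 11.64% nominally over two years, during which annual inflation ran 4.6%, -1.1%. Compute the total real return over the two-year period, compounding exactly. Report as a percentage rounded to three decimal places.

23.943%

Nominal growth factor = 1.1485 × 1.1164 = 1.282185
Price-level growth factor = 1.0460 × 0.9890 = 1.034494
Real growth factor = 1.282185 / 1.034494 = 1.239432
Total real return = 1.239432 − 1 → 23.943%.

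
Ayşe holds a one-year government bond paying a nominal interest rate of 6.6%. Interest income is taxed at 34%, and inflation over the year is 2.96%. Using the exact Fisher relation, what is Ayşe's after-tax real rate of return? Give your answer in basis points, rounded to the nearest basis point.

136 basis points

After-tax nominal return = 6.6% × (1 − 0.34) = 4.3560%.
1 + r = 1.04356 / 1.02960 = 1.013559
After-tax real rate = 1.013559 − 1 → 136 basis points.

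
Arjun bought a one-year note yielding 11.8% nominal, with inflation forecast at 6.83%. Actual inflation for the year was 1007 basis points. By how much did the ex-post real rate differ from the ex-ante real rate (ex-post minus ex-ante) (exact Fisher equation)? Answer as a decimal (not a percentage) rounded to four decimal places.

Ex-ante: (1 + 0.1180)/(1 + 0.0683) − 1 = 4.6523%
Ex-post: (1 + 0.1180)/(1 + 0.1007) − 1 = 1.5717%
Difference (ex-post − ex-ante) = -3.0805% → -0.0308.

-0.0308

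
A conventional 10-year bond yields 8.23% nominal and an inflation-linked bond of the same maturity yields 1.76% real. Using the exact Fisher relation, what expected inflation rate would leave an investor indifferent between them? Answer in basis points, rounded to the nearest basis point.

(1 + π) = (1 + i)/(1 + r) = 1.08230 / 1.01760 = 1.063581
Break-even inflation = 1.063581 − 1 → 636 basis points.

636 basis points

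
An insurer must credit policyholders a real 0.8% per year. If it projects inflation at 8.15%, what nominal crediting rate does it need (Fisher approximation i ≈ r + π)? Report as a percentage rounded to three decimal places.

8.950%

i ≈ r + π = 0.8% + 8.15% = 8.950%.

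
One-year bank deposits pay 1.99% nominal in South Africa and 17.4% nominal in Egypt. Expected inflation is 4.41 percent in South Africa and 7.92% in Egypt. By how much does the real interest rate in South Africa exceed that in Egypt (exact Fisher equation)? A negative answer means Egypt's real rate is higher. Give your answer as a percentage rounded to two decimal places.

South Africa: (1 + 0.0199)/(1 + 0.0441) − 1 = -2.3178%
Egypt: (1 + 0.1740)/(1 + 0.0792) − 1 = 8.7843%
Differential = -2.3178% − 8.7843% = -11.1021% → -11.10%.

-11.10%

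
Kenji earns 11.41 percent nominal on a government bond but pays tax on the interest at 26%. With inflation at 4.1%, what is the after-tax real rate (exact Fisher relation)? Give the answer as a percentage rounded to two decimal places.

After-tax nominal return = 11.41% × (1 − 0.26) = 8.4434%.
1 + r = 1.084434 / 1.04100 = 1.041723
After-tax real rate = 1.041723 − 1 → 4.17%.

4.17%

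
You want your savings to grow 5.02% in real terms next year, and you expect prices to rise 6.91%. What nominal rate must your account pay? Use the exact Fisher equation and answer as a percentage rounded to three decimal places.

(1 + i) = (1 + r)(1 + π) = 1.05020 × 1.06910 = 1.12276882
i = 1.12276882 − 1, so the required nominal rate is 12.277%.

12.277%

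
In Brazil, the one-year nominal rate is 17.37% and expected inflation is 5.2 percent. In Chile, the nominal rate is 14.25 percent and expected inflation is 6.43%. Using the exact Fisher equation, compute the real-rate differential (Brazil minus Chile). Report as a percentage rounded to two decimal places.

Brazil: (1 + 0.1737)/(1 + 0.0520) − 1 = 11.5684%
Chile: (1 + 0.1425)/(1 + 0.0643) − 1 = 7.3476%
Differential = 11.5684% − 7.3476% = 4.2209% → 4.22%.

4.22%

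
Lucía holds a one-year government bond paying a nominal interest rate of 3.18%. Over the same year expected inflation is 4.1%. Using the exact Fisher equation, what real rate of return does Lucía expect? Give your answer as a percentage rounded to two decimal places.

-0.88%

By the Fisher equation, 1 + r = (1 + i)/(1 + π).
1 + r = 1.03180 / 1.04100 = 0.991162
r = 0.991162 − 1 = -0.8838%, i.e. -0.88%.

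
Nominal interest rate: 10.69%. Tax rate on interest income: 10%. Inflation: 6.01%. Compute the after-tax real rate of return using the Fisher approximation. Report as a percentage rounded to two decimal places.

3.61%

After-tax nominal return = 10.69% × (1 − 0.1) = 9.6210%.
r ≈ 9.6210% − 6.01% → 3.61%.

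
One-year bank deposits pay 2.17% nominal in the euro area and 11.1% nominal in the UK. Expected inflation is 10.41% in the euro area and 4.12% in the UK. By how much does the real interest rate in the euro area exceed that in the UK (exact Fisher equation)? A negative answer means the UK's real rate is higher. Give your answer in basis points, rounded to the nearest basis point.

-1417 basis points

The euro area: (1 + 0.0217)/(1 + 0.1041) − 1 = -7.4631%
The UK: (1 + 0.1110)/(1 + 0.0412) − 1 = 6.7038%
Differential = -7.4631% − 6.7038% = -14.1669% → -1417 basis points.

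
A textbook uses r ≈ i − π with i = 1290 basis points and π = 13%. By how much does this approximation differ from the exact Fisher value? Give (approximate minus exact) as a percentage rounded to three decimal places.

-0.012%

Approximate: r ≈ 12.900% − 13.000% = -0.1000%
Exact: (1 + 0.1290)/(1 + 0.1300) − 1 = -0.088496%
Error = -0.1000% − (-0.088496%) = -0.011504% → -0.012%.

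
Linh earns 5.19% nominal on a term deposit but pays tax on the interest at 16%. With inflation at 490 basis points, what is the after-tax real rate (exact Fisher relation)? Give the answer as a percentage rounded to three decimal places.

After-tax nominal return = 5.19% × (1 − 0.16) = 4.3596%.
1 + r = 1.043596 / 1.04900 = 0.994848
After-tax real rate = 0.994848 − 1 → -0.515%.

-0.515%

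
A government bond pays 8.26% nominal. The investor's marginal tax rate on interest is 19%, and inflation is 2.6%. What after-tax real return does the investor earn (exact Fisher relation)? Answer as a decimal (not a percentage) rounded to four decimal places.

After-tax nominal return = 8.26% × (1 − 0.19) = 6.6906%.
1 + r = 1.066906 / 1.02600 = 1.039869
After-tax real rate = 1.039869 − 1 → 0.0399.

0.0399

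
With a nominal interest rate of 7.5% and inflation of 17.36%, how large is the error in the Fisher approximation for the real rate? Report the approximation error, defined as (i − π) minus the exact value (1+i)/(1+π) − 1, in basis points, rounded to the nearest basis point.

Approximate: r ≈ 7.500% − 17.360% = -9.8600%
Exact: (1 + 0.0750)/(1 + 0.1736) − 1 = -8.4015%
Error = -9.8600% − (-8.4015%) = -1.4585% → -146 basis points.

-146 basis points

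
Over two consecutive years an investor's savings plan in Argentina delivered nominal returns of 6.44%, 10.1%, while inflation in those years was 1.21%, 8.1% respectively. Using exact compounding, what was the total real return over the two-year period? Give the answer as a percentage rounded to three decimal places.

Compound the nominal returns: 1.0644 × 1.1010 = 1.171904.
Compound inflation: 1.0121 × 1.0810 = 1.094080.
Deflate: 1.171904 / 1.094080 = 1.071132.
Total real return = 1.071132 − 1 → 7.113%.

7.113%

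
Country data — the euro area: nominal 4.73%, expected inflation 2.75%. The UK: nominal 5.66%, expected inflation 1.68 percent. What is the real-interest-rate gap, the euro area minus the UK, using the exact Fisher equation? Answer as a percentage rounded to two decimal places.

-1.99%

The euro area: (1 + 0.0473)/(1 + 0.0275) − 1 = 1.9270%
The UK: (1 + 0.0566)/(1 + 0.0168) − 1 = 3.9142%
Differential = 1.9270% − 3.9142% = -1.9872% → -1.99%.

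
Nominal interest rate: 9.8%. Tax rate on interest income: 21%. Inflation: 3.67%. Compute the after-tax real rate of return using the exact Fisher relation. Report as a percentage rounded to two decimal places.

3.93%

After-tax nominal return = 9.8% × (1 − 0.21) = 7.7420%.
1 + r = 1.07742 / 1.03670 = 1.039278
After-tax real rate = 1.039278 − 1 → 3.93%.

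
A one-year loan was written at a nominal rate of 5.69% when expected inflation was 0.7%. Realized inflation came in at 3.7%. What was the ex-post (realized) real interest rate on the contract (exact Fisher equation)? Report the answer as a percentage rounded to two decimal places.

1.92%

Ex-post: (1 + 0.0569)/(1 + 0.0370) − 1 = 1.9190%
So the realized real rate is 1.92%.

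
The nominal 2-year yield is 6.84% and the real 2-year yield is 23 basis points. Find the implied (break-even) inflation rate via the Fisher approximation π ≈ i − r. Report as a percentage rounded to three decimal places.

6.610%

π ≈ i − r = 6.84% − 0.23% → 6.610%.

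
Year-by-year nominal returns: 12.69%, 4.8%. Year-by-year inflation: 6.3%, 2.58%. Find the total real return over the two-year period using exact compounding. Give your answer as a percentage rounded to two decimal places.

8.31%

Nominal growth factor = 1.1269 × 1.0480 = 1.180991
Price-level growth factor = 1.0630 × 1.0258 = 1.090425
Real growth factor = 1.180991 / 1.090425 = 1.083055
Total real return = 1.083055 − 1 → 8.31%.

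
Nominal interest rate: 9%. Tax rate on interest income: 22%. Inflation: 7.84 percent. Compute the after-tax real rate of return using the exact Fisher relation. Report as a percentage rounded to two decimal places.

After-tax nominal return = 9% × (1 − 0.22) = 7.0200%.
1 + r = 1.07020 / 1.07840 = 0.992396
After-tax real rate = 0.992396 − 1 → -0.76%.

-0.76%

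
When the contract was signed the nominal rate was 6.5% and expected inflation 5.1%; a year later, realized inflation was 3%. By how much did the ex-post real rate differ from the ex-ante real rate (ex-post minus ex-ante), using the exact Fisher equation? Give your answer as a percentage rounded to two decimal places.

2.07%

Ex-ante: (1 + 0.0650)/(1 + 0.0510) − 1 = 1.3321%
Ex-post: (1 + 0.0650)/(1 + 0.0300) − 1 = 3.3981%
Difference (ex-post − ex-ante) = 2.0660% → 2.07%.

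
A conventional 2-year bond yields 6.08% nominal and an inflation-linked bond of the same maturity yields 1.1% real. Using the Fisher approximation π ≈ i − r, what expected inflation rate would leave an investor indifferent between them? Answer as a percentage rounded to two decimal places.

4.98%

π ≈ i − r = 6.08% − 1.1% → 4.98%.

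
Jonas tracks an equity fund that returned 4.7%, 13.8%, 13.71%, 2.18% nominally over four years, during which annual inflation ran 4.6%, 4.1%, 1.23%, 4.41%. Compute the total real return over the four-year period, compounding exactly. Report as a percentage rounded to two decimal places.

Compound the nominal returns: 1.0470 × 1.1380 × 1.1371 × 1.0218 = 1.384374.
Compound inflation: 1.0460 × 1.0410 × 1.0123 × 1.0441 = 1.150890.
Deflate: 1.384374 / 1.150890 = 1.202873.
Total real return = 1.202873 − 1 → 20.29%.

20.29%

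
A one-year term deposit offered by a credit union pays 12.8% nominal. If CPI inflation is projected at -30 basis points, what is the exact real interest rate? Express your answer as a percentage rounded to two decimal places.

1 + r = 1.12800 / 0.99700 = 1.131394
r = 1.131394 − 1 = 13.1394%, i.e. 13.14%.

13.14%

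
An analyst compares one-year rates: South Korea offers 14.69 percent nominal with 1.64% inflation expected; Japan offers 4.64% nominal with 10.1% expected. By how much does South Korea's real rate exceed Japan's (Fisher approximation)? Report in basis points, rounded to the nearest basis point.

1851 basis points

South Korea: 14.69% − 1.64% = 13.050%
Japan: 4.64% − 10.1% = -5.460%
Differential = 18.510% → 1851 basis points.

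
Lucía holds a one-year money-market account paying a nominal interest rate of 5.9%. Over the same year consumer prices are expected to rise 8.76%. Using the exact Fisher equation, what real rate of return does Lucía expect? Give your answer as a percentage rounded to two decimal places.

By the Fisher equation, 1 + r = (1 + i)/(1 + π).
1 + r = 1.05900 / 1.08760 = 0.973704
r = 0.973704 − 1 = -2.6296%, i.e. -2.63%.

-2.63%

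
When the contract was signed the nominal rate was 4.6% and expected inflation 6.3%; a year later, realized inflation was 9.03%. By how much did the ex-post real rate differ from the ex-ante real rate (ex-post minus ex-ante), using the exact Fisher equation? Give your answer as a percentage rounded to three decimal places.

-2.464%

Ex-ante: (1 + 0.0460)/(1 + 0.0630) − 1 = -1.5992%
Ex-post: (1 + 0.0460)/(1 + 0.0903) − 1 = -4.0631%
Difference (ex-post − ex-ante) = -2.4639% → -2.464%.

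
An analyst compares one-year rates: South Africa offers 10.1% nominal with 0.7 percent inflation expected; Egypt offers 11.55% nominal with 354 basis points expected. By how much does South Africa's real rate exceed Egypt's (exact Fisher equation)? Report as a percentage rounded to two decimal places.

1.60%

South Africa: (1 + 0.1010)/(1 + 0.0070) − 1 = 9.3347%
Egypt: (1 + 0.1155)/(1 + 0.0354) − 1 = 7.7361%
Differential = 9.3347% − 7.7361% = 1.5985% → 1.60%.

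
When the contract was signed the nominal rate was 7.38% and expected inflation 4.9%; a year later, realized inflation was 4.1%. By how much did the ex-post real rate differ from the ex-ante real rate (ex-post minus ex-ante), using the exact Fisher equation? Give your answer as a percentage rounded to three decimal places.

0.787%

Ex-ante: (1 + 0.0738)/(1 + 0.0490) − 1 = 2.3642%
Ex-post: (1 + 0.0738)/(1 + 0.0410) − 1 = 3.1508%
Difference (ex-post − ex-ante) = 0.7867% → 0.787%.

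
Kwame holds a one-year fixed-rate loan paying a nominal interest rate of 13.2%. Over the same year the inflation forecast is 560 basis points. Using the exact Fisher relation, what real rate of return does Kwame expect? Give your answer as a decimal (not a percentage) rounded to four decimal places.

By the Fisher relation, 1 + r = (1 + i)/(1 + π).
1 + r = 1.13200 / 1.05600 = 1.071970
r = 1.071970 − 1 = 7.1970%, i.e. 0.0720.

0.0720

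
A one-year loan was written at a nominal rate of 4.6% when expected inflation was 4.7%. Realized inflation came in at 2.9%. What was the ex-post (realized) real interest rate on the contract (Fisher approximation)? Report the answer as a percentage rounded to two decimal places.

1.70%

Ex-post: 4.6% − 2.9% = 1.700%
So the realized real rate is 1.70%.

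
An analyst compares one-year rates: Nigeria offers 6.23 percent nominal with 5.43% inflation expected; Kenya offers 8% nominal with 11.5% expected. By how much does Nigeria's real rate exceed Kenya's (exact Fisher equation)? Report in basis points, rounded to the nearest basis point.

390 basis points

Nigeria: (1 + 0.0623)/(1 + 0.0543) − 1 = 0.7588%
Kenya: (1 + 0.0800)/(1 + 0.1150) − 1 = -3.1390%
Differential = 0.7588% − (-3.1390%) = 3.8978% → 390 basis points.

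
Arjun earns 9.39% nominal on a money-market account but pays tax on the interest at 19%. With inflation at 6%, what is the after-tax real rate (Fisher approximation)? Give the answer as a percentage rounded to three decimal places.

After-tax nominal return = 9.39% × (1 − 0.19) = 7.6059%.
r ≈ 7.6059% − 6% → 1.606%.

1.606%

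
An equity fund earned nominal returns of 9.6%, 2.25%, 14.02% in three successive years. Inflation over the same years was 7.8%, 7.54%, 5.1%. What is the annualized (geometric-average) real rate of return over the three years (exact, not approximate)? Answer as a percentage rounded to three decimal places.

1.599%

Compound the nominal returns: 1.0960 × 1.0225 × 1.1402 = 1.27777653.
Compound inflation: 1.0780 × 1.0754 × 1.0510 = 1.21840454.
Deflate: 1.27777653 / 1.21840454 = 1.04872929.
Annualized real rate = 1.04872929^(1/3) − 1 = 1.5986% → 1.599%.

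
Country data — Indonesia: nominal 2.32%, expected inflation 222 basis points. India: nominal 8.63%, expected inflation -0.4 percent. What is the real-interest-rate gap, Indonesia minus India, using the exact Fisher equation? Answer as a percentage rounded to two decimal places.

Indonesia: (1 + 0.0232)/(1 + 0.0222) − 1 = 0.0978%
India: (1 + 0.0863)/(1 − 0.0040) − 1 = 9.0663%
Differential = 0.0978% − 9.0663% = -8.9684% → -8.97%.

-8.97%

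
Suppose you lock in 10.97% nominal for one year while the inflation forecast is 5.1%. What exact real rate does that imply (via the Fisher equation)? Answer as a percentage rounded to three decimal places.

By the Fisher equation, 1 + r = (1 + i)/(1 + π).
1 + r = 1.10970 / 1.05100 = 1.055852
r = 1.055852 − 1 = 5.5852%, i.e. 5.585%.

5.585%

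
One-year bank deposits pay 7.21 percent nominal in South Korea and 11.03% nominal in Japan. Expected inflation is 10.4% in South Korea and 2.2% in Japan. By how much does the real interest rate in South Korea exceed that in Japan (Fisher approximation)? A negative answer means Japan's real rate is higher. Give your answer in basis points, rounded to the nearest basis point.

South Korea: 7.21% − 10.4% = -3.190%
Japan: 11.03% − 2.2% = 8.830%
Differential = -12.020% → -1202 basis points.

-1202 basis points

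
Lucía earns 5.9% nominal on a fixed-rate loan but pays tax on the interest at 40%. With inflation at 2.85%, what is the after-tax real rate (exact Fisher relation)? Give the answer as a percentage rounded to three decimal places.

After-tax nominal return = 5.9% × (1 − 0.4) = 3.5400%.
1 + r = 1.03540 / 1.02850 = 1.006709
After-tax real rate = 1.006709 − 1 → 0.671%.

0.671%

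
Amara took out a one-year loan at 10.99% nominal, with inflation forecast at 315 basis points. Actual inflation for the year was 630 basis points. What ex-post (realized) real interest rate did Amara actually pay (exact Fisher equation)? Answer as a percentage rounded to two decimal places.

4.41%

Ex-post: (1 + 0.1099)/(1 + 0.0630) − 1 = 4.4120%
So the realized real rate is 4.41%.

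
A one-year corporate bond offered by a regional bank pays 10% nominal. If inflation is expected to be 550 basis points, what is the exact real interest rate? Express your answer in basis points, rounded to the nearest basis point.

427 basis points

By the Fisher identity, 1 + r = (1 + i)/(1 + π).
1 + r = 1.10000 / 1.05500 = 1.042654
r = 1.042654 − 1 = 4.2654%, i.e. 427 basis points.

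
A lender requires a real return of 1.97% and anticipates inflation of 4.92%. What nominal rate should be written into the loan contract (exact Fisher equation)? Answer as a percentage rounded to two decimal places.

(1 + i) = (1 + r)(1 + π) = 1.01970 × 1.04920 = 1.06986924
i = 1.06986924 − 1, so the required nominal rate is 6.99%.

6.99%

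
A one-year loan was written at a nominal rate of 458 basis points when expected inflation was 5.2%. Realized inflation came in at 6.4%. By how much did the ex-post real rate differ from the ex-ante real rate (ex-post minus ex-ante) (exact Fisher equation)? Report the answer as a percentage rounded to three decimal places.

-1.121%

Ex-ante: (1 + 0.0458)/(1 + 0.0520) − 1 = -0.5894%
Ex-post: (1 + 0.0458)/(1 + 0.0640) − 1 = -1.7105%
Difference (ex-post − ex-ante) = -1.1212% → -1.121%.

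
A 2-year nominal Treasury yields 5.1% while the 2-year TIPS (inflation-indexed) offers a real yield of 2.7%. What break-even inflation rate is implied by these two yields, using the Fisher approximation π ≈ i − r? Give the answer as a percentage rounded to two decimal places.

2.40%

π ≈ i − r = 5.1% − 2.7% → 2.40%.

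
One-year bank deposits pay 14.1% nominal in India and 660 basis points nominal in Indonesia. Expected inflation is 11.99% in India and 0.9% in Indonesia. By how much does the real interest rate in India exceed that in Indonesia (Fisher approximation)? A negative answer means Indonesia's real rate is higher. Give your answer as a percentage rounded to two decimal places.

India: 14.1% − 11.99% = 2.110%
Indonesia: 6.6% − 0.9% = 5.700%
Differential = -3.590% → -3.59%.

-3.59%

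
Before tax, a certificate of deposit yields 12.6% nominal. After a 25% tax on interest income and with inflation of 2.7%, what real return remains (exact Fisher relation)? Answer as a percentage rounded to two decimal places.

6.57%

After-tax nominal return = 12.6% × (1 − 0.25) = 9.4500%.
1 + r = 1.09450 / 1.02700 = 1.065725
After-tax real rate = 1.065725 − 1 → 6.57%.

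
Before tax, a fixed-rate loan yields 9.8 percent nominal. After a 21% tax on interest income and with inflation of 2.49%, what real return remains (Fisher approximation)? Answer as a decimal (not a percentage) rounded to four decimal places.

After-tax nominal return = 9.8% × (1 − 0.21) = 7.7420%.
r ≈ 7.7420% − 2.49% → 0.0525.

0.0525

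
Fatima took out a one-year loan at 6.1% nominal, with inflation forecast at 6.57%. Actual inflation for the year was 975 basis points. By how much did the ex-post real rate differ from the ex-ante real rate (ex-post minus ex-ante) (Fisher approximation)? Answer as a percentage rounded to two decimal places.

Ex-ante: 6.1% − 6.57% = -0.470%
Ex-post: 6.1% − 9.75% = -3.650%
Difference (ex-post − ex-ante) = -3.1800% → -3.18%.

-3.18%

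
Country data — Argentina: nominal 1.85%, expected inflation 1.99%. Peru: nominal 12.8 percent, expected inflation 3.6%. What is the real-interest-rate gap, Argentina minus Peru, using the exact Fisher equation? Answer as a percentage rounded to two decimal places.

Argentina: (1 + 0.0185)/(1 + 0.0199) − 1 = -0.1373%
Peru: (1 + 0.1280)/(1 + 0.0360) − 1 = 8.8803%
Differential = -0.1373% − 8.8803% = -9.0176% → -9.02%.

-9.02%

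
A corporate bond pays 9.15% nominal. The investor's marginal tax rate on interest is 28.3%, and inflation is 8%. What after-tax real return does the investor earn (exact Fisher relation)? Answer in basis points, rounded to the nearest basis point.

-133 basis points

After-tax nominal return = 9.15% × (1 − 0.283) = 6.56055%.
1 + r = 1.0656055 / 1.08000 = 0.986672
After-tax real rate = 0.986672 − 1 → -133 basis points.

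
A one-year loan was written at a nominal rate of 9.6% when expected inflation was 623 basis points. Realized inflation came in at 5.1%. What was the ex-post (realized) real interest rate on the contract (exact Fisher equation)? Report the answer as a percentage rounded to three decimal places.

Ex-post: (1 + 0.0960)/(1 + 0.0510) − 1 = 4.2816%
So the realized real rate is 4.282%.

4.282%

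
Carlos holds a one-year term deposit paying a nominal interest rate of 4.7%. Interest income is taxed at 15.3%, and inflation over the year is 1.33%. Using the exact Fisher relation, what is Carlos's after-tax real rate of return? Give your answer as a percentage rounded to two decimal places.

2.62%

After-tax nominal return = 4.7% × (1 − 0.153) = 3.9809%.
1 + r = 1.039809 / 1.01330 = 1.026161
After-tax real rate = 1.026161 − 1 → 2.62%.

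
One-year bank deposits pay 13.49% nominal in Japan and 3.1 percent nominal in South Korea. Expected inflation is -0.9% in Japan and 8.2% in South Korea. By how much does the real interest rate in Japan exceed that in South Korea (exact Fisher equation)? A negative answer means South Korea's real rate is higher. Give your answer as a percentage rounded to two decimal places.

19.23%

Japan: (1 + 0.1349)/(1 − 0.0090) − 1 = 14.5207%
South Korea: (1 + 0.0310)/(1 + 0.0820) − 1 = -4.7135%
Differential = 14.5207% − (-4.7135%) = 19.2342% → 19.23%.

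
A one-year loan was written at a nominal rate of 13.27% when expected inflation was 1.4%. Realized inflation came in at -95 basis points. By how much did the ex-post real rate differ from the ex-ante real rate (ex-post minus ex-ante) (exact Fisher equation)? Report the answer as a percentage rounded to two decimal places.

Ex-ante: (1 + 0.1327)/(1 + 0.0140) − 1 = 11.7061%
Ex-post: (1 + 0.1327)/(1 − 0.0095) − 1 = 14.3564%
Difference (ex-post − ex-ante) = 2.6503% → 2.65%.

2.65%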